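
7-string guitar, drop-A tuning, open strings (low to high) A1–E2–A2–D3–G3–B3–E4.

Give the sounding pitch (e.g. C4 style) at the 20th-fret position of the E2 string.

C4

E2 is MIDI 40. Adding 20 gives 60, which is C4.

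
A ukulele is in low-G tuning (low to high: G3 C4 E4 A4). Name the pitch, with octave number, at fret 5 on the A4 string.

D5

Each fret is one semitone, so A4 + 5 = D5.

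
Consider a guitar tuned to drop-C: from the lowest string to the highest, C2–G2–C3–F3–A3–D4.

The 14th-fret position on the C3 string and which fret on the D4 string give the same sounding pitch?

Fret 14 on C3 is MIDI 48 + 14 = 62 (D4). On the D4 string (open MIDI 62), that pitch is 62 − 62 = fret 0.

0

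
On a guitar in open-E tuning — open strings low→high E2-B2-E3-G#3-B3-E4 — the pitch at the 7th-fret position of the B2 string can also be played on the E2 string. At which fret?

14

Fret 7 on B2 is MIDI 47 + 7 = 54 (F#3). On the E2 string (open MIDI 40), that pitch is 54 − 40 = fret 14.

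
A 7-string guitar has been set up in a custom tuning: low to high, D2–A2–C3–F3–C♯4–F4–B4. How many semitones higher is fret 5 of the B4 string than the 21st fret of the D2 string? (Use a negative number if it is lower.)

B4 at fret 5 → E5 (MIDI 76); D2 at fret 21 → B3 (MIDI 59).
76 − 59 = 17, so the two pitches are 17 semitones apart.

17 semitones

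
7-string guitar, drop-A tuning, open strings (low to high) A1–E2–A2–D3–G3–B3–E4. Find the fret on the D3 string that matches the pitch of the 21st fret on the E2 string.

11

Fret 21 on E2 is MIDI 40 + 21 = 61 (C♯4). On the D3 string (open MIDI 50), that pitch is 61 − 50 = fret 11.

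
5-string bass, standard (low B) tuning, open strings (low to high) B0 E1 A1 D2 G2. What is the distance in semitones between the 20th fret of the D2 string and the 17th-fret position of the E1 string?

13 semitones

D2 at fret 20 → A♯3 (MIDI 58); E1 at fret 17 → A2 (MIDI 45).
58 − 45 = 13, so the two pitches are 13 semitones apart, with A♯3 the higher.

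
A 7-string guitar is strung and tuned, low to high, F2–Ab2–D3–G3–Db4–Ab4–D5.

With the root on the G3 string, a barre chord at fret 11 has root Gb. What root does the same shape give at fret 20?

Moving from fret 11 to fret 20 shifts the root by 9 semitones.
Gb up 9 semitones is Eb.

Eb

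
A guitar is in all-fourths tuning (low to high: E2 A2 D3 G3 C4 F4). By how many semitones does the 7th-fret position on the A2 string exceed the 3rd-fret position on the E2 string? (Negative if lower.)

9 semitones

A2 at fret 7 → E3 (MIDI 52); E2 at fret 3 → G2 (MIDI 43).
52 − 43 = 9, so the two pitches are 9 semitones apart.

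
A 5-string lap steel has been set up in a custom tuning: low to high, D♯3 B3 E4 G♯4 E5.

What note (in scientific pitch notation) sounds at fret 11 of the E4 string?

D♯5

The open E4 string plus 11 semitones: E–F–F#–G–…–C#–D–D#.
The walk passes from B into C once, so the octave number goes from 4 to 5.
(Equivalently spelled E♭5.)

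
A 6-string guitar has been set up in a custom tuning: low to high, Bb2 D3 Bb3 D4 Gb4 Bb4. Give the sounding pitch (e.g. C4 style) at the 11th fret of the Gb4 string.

F5

The open Gb4 string plus 11 semitones: Gb–G–Ab–A–…–Eb–E–F.
The walk passes from B into C once, so the octave number goes from 4 to 5.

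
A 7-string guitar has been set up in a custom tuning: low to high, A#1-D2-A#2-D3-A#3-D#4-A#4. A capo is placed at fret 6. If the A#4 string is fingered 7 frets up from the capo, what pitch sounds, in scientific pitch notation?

The capo raises the open A#4 by 6 semitones to E5; fretting 7 more gives A#4 + 6 + 7 = A#4 + 13 semitones = B5.

B5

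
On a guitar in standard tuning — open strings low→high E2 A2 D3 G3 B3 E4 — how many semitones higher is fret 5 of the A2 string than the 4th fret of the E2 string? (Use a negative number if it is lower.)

A2 at fret 5 → D3 (MIDI 50); E2 at fret 4 → G#2 (MIDI 44).
50 − 44 = 6, so the two pitches are 6 semitones apart.

6 semitones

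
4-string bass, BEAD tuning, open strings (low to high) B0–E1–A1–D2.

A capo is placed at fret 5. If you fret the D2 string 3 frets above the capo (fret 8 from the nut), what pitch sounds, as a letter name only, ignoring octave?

The capo raises the open D2 by 5 semitones to G2; fretting 3 more gives D2 + 5 + 3 = D2 + 8 semitones, landing on A#.

A#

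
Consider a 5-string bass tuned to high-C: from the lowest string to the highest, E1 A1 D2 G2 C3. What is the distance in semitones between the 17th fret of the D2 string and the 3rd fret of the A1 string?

19 semitones

D2 at fret 17 → G3 (MIDI 55); A1 at fret 3 → C2 (MIDI 36).
55 − 36 = 19, so the two pitches are 19 semitones apart, with G3 the higher.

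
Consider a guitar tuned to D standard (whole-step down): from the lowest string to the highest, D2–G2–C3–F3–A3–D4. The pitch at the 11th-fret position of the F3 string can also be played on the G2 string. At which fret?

F3 at fret 11 is F3 + 11 semitones = E4.
The open G2 string is 10 semitones below the open F3, so the same pitch on the G2 string lies at fret 11 + 10 = 21.

21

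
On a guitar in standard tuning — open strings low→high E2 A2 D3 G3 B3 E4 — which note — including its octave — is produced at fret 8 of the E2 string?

Each fret is one semitone, so E2 + 8 = C3.

C3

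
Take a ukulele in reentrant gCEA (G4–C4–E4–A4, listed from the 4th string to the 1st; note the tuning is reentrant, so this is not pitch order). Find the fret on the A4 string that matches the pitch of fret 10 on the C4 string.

1

C4 at fret 10 is C4 + 10 semitones = A♯4.
The open A4 string is 9 semitones above the open C4, so the same pitch on the A4 string lies at fret 10 − 9 = 1.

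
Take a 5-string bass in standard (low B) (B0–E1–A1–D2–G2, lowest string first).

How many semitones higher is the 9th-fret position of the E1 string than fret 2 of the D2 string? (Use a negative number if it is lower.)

-3 semitones

E1 at fret 9 → C#2 (MIDI 37); D2 at fret 2 → E2 (MIDI 40).
37 − 40 = -3, so the two pitches are 3 semitones apart.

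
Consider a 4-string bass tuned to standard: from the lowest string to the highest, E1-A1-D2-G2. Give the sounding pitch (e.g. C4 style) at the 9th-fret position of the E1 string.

C#2

Each fret is one semitone, so E1 + 9 = C#2.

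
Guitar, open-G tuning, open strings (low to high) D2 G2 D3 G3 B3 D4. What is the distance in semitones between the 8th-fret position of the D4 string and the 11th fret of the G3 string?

D4 at fret 8 → A#4 (MIDI 70); G3 at fret 11 → F#4 (MIDI 66).
70 − 66 = 4, so the two pitches are 4 semitones apart, with A#4 the higher.

4 semitones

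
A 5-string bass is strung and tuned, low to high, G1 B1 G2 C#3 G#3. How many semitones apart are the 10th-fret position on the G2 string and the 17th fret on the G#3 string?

G2 at fret 10 → F3 (MIDI 53); G#3 at fret 17 → C#5 (MIDI 73).
53 − 73 = -20, so the two pitches are 20 semitones apart, with C#5 the higher.

20 semitones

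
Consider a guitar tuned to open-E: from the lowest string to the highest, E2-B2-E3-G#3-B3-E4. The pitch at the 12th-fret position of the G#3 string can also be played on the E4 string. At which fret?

4

Fret 12 on G#3 is MIDI 56 + 12 = 68 (G#4). On the E4 string (open MIDI 64), that pitch is 68 − 64 = fret 4.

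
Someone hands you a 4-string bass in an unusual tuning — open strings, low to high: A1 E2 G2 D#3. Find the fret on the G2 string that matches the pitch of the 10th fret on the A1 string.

Fret 10 on A1 is MIDI 33 + 10 = 43 (G2). On the G2 string (open MIDI 43), that pitch is 43 − 43 = fret 0.

0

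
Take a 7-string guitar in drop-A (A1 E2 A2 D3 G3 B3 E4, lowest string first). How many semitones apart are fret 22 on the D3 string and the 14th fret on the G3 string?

3 semitones

D3 at fret 22 → C5 (MIDI 72); G3 at fret 14 → A4 (MIDI 69).
72 − 69 = 3, so the two pitches are 3 semitones apart, with C5 the higher.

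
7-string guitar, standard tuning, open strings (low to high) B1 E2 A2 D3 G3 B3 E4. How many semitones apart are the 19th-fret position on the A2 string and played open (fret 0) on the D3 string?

14 semitones

A2 at fret 19 → E4 (MIDI 64); D3 at fret 0 → D3 (MIDI 50).
64 − 50 = 14, so the two pitches are 14 semitones apart, with E4 the higher.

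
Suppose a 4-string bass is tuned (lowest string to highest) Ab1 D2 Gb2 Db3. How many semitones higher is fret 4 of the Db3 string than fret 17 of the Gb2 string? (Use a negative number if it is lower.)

-6 semitones

Db3 at fret 4 → F3 (MIDI 53); Gb2 at fret 17 → B3 (MIDI 59).
53 − 59 = -6, so the two pitches are 6 semitones apart.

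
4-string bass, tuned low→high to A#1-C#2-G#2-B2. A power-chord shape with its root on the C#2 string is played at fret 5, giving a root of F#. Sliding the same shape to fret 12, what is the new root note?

C#

Moving from fret 5 to fret 12 shifts the root by 7 semitones.
F# up 7 semitones is C#.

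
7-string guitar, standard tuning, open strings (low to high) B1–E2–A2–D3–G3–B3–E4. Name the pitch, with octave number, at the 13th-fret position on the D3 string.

The open D3 string plus 13 semitones: D–D#–E–F–…–C#–D–D#.
The walk passes from B into C once, so the octave number goes from 3 to 4.
(Equivalently spelled Eb4.)

D#4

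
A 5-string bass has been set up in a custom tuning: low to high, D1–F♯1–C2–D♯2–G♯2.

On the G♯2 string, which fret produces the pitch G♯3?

12

G♯3 is 12 semitones above the open G♯2 (G#–A–A#–B–…–F#–G–G#), so it sits at fret 12.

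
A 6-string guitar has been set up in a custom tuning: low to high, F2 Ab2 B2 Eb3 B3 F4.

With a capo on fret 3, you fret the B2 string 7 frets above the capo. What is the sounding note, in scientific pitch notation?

A3

The capo raises the open B2 by 3 semitones to D3; fretting 7 more gives B2 + 3 + 7 = B2 + 10 semitones = A3.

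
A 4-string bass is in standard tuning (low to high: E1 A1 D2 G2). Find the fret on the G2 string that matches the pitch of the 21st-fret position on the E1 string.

6

E1 at fret 21 is E1 + 21 semitones = C♯3.
The open G2 string is 15 semitones above the open E1, so the same pitch on the G2 string lies at fret 21 − 15 = 6.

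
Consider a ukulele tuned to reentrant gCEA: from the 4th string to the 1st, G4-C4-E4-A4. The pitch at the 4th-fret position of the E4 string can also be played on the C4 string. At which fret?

8

E4 at fret 4 is E4 + 4 semitones = G♯4.
The open C4 string is 4 semitones below the open E4, so the same pitch on the C4 string lies at fret 4 + 4 = 8.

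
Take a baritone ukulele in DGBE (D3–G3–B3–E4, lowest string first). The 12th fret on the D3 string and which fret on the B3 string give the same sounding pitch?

D3 at fret 12 is D3 + 12 semitones = D4.
The open B3 string is 9 semitones above the open D3, so the same pitch on the B3 string lies at fret 12 − 9 = 3.

3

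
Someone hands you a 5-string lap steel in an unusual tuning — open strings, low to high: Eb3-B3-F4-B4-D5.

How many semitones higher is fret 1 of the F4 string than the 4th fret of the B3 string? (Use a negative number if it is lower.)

3 semitones

F4 at fret 1 → Gb4 (MIDI 66); B3 at fret 4 → Eb4 (MIDI 63).
66 − 63 = 3, so the two pitches are 3 semitones apart.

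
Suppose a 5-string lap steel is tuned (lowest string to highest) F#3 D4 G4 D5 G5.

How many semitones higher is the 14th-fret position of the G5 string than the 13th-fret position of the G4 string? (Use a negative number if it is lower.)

13 semitones

G5 at fret 14 → A6 (MIDI 93); G4 at fret 13 → G#5 (MIDI 80).
93 − 80 = 13, so the two pitches are 13 semitones apart.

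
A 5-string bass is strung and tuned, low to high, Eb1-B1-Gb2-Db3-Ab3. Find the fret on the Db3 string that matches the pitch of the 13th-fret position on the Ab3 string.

20

Ab3 at fret 13 is Ab3 + 13 semitones = A4.
The open Db3 string is 7 semitones below the open Ab3, so the same pitch on the Db3 string lies at fret 13 + 7 = 20.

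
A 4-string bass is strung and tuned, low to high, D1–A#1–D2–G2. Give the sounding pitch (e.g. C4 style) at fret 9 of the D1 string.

B1

The open D1 string plus 9 semitones: D–D#–E–F–F#–G–G#–A–A#–B.
No B→C boundary is crossed, so the octave stays at 1.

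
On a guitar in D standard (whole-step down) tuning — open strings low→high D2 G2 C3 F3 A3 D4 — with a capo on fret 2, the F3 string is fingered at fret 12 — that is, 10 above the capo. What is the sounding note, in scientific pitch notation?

F4

The capo raises the open F3 by 2 semitones to G3; fretting 10 more gives F3 + 2 + 10 = F3 + 12 semitones = F4.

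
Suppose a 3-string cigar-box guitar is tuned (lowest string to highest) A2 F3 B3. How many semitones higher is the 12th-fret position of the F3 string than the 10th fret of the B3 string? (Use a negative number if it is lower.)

F3 at fret 12 → F4 (MIDI 65); B3 at fret 10 → A4 (MIDI 69).
65 − 69 = -4, so the two pitches are 4 semitones apart.

-4 semitones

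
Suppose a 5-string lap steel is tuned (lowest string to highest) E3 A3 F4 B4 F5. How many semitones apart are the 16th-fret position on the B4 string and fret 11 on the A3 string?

B4 at fret 16 → D#6 (MIDI 87); A3 at fret 11 → G#4 (MIDI 68).
87 − 68 = 19, so the two pitches are 19 semitones apart, with D#6 the higher.

19 semitones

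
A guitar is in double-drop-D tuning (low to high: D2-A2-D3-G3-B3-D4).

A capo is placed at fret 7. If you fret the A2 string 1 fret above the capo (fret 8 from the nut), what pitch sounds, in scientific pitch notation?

F3

The capo raises the open A2 by 7 semitones to E3; fretting 1 more gives A2 + 7 + 1 = A2 + 8 semitones = F3.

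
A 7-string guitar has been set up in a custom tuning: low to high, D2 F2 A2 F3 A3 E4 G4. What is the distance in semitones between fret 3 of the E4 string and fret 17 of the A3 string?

E4 at fret 3 → G4 (MIDI 67); A3 at fret 17 → D5 (MIDI 74).
67 − 74 = -7, so the two pitches are 7 semitones apart, with D5 the higher.

7 semitones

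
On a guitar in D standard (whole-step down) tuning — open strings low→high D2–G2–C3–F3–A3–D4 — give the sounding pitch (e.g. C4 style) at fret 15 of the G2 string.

A#3

The open G2 string plus 15 semitones: G–G#–A–A#–…–G#–A–A#.
The walk passes from B into C once, so the octave number goes from 2 to 3.
(Equivalently spelled Bb3.)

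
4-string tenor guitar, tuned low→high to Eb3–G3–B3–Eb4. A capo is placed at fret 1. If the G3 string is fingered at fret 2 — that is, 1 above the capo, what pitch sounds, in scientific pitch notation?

A3

The capo raises the open G3 by 1 semitone to Ab3; fretting 1 more gives G3 + 1 + 1 = G3 + 2 semitones = A3.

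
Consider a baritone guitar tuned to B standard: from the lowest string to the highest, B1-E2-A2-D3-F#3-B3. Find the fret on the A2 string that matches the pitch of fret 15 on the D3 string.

D3 at fret 15 is D3 + 15 semitones = F4.
The open A2 string is 5 semitones below the open D3, so the same pitch on the A2 string lies at fret 15 + 5 = 20.

20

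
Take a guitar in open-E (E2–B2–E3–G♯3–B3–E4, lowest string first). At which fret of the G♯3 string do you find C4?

4

C4 is 4 semitones above the open G♯3 (G#–A–A#–B–C), so it sits at fret 4.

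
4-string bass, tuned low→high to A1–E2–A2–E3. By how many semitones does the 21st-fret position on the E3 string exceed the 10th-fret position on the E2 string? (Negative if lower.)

23 semitones

E3 at fret 21 → C#5 (MIDI 73); E2 at fret 10 → D3 (MIDI 50).
73 − 50 = 23, so the two pitches are 23 semitones apart.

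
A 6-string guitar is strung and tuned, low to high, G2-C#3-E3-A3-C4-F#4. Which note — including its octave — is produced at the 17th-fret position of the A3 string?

D5

Each fret is one semitone, so A3 + 17 = D5.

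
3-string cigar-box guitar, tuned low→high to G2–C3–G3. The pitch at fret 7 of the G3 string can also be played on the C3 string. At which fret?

14

G3 at fret 7 is G3 + 7 semitones = D4.
The open C3 string is 7 semitones below the open G3, so the same pitch on the C3 string lies at fret 7 + 7 = 14.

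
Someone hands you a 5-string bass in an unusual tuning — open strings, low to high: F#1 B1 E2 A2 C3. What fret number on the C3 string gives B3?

11

B3 is 11 semitones above the open C3 (C–C#–D–D#–…–A–A#–B), so it sits at fret 11.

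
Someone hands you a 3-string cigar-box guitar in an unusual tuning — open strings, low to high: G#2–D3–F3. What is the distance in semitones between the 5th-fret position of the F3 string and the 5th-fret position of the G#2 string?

9 semitones

F3 at fret 5 → A#3 (MIDI 58); G#2 at fret 5 → C#3 (MIDI 49).
58 − 49 = 9, so the two pitches are 9 semitones apart, with A#3 the higher.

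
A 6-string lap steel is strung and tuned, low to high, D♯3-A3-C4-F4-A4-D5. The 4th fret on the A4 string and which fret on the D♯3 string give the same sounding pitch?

A4 at fret 4 is A4 + 4 semitones = C♯5.
The open D♯3 string is 18 semitones below the open A4, so the same pitch on the D♯3 string lies at fret 4 + 18 = 22.

22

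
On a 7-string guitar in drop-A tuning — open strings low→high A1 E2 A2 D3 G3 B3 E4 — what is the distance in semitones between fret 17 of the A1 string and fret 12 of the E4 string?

26 semitones

A1 at fret 17 → D3 (MIDI 50); E4 at fret 12 → E5 (MIDI 76).
50 − 76 = -26, so the two pitches are 26 semitones apart, with E5 the higher.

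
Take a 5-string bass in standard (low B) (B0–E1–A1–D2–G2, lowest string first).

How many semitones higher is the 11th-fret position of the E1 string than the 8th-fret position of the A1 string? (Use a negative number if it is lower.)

E1 at fret 11 → D#2 (MIDI 39); A1 at fret 8 → F2 (MIDI 41).
39 − 41 = -2, so the two pitches are 2 semitones apart.

-2 semitones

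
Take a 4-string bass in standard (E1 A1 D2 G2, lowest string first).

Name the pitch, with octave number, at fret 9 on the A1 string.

Each fret is one semitone, so A1 + 9 = F#2.

F#2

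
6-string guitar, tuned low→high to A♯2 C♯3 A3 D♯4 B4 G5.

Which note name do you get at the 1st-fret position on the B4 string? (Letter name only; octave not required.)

C

The open B4 string plus 1 semitone: B–C.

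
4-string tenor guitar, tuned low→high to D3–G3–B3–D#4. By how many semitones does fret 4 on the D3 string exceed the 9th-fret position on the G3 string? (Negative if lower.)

D3 at fret 4 → F#3 (MIDI 54); G3 at fret 9 → E4 (MIDI 64).
54 − 64 = -10, so the two pitches are 10 semitones apart.

-10 semitones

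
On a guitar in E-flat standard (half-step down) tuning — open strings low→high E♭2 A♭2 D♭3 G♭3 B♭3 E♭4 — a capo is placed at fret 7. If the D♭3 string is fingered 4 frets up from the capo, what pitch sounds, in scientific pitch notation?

C4

The capo raises the open D♭3 by 7 semitones to A♭3; fretting 4 more gives D♭3 + 7 + 4 = D♭3 + 11 semitones = C4.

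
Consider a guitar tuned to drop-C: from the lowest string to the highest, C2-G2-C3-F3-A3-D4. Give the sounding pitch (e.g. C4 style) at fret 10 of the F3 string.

F3 is MIDI 53. Adding 10 gives 63, which is D#4.
(Equivalently spelled Eb4.)

D#4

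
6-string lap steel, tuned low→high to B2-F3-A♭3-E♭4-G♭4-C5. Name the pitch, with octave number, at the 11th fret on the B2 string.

B♭3

B2 is MIDI 47. Adding 11 gives 58, which is B♭3.
(Equivalently spelled A♯3.)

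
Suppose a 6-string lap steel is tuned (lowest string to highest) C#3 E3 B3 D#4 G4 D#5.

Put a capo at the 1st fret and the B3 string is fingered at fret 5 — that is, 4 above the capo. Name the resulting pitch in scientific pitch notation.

The capo raises the open B3 by 1 semitone to C4; fretting 4 more gives B3 + 1 + 4 = B3 + 5 semitones = E4.

E4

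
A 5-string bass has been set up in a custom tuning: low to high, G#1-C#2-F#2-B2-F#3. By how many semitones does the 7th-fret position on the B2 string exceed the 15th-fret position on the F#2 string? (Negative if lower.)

B2 at fret 7 → F#3 (MIDI 54); F#2 at fret 15 → A3 (MIDI 57).
54 − 57 = -3, so the two pitches are 3 semitones apart.

-3 semitones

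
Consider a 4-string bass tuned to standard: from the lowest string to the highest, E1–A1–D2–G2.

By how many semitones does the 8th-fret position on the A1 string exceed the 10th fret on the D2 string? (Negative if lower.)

-7 semitones

A1 at fret 8 → F2 (MIDI 41); D2 at fret 10 → C3 (MIDI 48).
41 − 48 = -7, so the two pitches are 7 semitones apart.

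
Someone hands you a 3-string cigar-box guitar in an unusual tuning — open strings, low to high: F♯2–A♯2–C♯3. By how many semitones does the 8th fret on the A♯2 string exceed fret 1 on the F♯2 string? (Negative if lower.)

A♯2 at fret 8 → F♯3 (MIDI 54); F♯2 at fret 1 → G2 (MIDI 43).
54 − 43 = 11, so the two pitches are 11 semitones apart.

11 semitones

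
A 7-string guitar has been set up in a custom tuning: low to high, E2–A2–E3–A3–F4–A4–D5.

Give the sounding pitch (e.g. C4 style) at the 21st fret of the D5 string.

Each fret is one semitone, so D5 + 21 = B6.

B6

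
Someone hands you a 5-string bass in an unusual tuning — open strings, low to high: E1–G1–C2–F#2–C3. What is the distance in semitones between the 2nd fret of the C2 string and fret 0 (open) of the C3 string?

10 semitones

C2 at fret 2 → D2 (MIDI 38); C3 at fret 0 → C3 (MIDI 48).
38 − 48 = -10, so the two pitches are 10 semitones apart, with C3 the higher.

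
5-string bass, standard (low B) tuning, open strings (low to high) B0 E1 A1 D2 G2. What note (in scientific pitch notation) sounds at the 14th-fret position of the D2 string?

D2 is MIDI 38. Adding 14 gives 52, which is E3.

E3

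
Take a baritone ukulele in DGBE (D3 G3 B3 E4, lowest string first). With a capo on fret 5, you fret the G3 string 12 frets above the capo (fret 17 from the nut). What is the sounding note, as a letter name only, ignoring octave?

C

The capo raises the open G3 by 5 semitones to C4; fretting 12 more gives G3 + 5 + 12 = G3 + 17 semitones, landing on C.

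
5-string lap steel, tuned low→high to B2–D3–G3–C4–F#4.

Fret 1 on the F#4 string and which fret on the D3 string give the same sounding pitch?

17

F#4 at fret 1 is F#4 + 1 semitone = G4.
The open D3 string is 16 semitones below the open F#4, so the same pitch on the D3 string lies at fret 1 + 16 = 17.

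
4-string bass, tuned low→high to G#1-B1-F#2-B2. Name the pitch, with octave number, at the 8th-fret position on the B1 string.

G2

B1 is MIDI 35. Adding 8 gives 43, which is G2.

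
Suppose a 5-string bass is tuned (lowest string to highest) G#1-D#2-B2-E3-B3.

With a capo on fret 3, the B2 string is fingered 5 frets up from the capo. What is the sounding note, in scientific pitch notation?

The capo raises the open B2 by 3 semitones to D3; fretting 5 more gives B2 + 3 + 5 = B2 + 8 semitones = G3.

G3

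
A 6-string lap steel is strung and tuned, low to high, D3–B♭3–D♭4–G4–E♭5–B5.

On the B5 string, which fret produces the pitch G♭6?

G♭6 is 7 semitones above the open B5 (B–C–Db–D–Eb–E–F–Gb), so it sits at fret 7.

7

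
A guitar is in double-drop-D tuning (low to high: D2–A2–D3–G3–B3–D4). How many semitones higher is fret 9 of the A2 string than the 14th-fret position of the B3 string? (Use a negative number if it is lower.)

-19 semitones

A2 at fret 9 → F#3 (MIDI 54); B3 at fret 14 → C#5 (MIDI 73).
54 − 73 = -19, so the two pitches are 19 semitones apart.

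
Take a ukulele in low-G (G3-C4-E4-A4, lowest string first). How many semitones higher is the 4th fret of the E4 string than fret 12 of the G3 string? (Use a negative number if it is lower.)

1 semitone

E4 at fret 4 → G#4 (MIDI 68); G3 at fret 12 → G4 (MIDI 67).
68 − 67 = 1, so the two pitches are 1 semitone apart.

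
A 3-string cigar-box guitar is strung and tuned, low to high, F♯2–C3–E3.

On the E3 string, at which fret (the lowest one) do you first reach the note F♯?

2

From E3, count semitones up the chromatic scale until reaching F♯: E–F–F# — 2 steps.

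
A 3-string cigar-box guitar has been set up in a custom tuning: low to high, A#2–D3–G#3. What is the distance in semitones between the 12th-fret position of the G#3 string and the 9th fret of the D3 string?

9 semitones

G#3 at fret 12 → G#4 (MIDI 68); D3 at fret 9 → B3 (MIDI 59).
68 − 59 = 9, so the two pitches are 9 semitones apart, with G#4 the higher.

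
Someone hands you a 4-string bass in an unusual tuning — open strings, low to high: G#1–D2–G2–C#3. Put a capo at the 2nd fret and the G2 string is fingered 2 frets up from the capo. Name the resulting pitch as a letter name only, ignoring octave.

B

The capo raises the open G2 by 2 semitones to A2; fretting 2 more gives G2 + 2 + 2 = G2 + 4 semitones, landing on B.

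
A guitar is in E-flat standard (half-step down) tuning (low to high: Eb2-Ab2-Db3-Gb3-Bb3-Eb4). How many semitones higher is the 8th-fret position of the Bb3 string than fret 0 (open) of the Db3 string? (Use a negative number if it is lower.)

17 semitones

Bb3 at fret 8 → Gb4 (MIDI 66); Db3 at fret 0 → Db3 (MIDI 49).
66 − 49 = 17, so the two pitches are 17 semitones apart.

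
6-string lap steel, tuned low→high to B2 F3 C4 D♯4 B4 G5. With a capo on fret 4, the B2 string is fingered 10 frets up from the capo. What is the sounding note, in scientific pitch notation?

The capo raises the open B2 by 4 semitones to D♯3; fretting 10 more gives B2 + 4 + 10 = B2 + 14 semitones = C♯4.
(Also written D♭.)

C♯4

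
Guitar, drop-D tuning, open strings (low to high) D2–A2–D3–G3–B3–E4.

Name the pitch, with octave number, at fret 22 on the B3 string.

A5

The open B3 string plus 22 semitones: B–C–C#–D–…–G–G#–A.
The walk passes from B into C 2 times, so the octave number goes from 3 to 5.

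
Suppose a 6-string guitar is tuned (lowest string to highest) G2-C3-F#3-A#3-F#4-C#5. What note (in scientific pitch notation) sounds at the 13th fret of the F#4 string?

The open F#4 string plus 13 semitones: F#–G–G#–A–…–F–F#–G.
The walk passes from B into C once, so the octave number goes from 4 to 5.

G5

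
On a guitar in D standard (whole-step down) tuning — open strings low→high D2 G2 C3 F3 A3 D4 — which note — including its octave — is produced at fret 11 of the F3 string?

E4

Each fret is one semitone, so F3 + 11 = E4.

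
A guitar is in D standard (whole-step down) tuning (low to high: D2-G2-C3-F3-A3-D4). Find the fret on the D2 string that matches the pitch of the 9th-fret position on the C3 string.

19

C3 at fret 9 is C3 + 9 semitones = A3.
The open D2 string is 10 semitones below the open C3, so the same pitch on the D2 string lies at fret 9 + 10 = 19.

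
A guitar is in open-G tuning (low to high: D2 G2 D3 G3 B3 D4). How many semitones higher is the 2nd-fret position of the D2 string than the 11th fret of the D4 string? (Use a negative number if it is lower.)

-33 semitones

D2 at fret 2 → E2 (MIDI 40); D4 at fret 11 → C#5 (MIDI 73).
40 − 73 = -33, so the two pitches are 33 semitones apart.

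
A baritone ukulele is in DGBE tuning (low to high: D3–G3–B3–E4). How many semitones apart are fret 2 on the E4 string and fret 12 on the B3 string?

E4 at fret 2 → F♯4 (MIDI 66); B3 at fret 12 → B4 (MIDI 71).
66 − 71 = -5, so the two pitches are 5 semitones apart, with B4 the higher.

5 semitones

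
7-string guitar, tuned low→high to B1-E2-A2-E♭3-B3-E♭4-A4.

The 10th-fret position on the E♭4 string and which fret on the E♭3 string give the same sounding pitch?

E♭4 at fret 10 is E♭4 + 10 semitones = D♭5.
The open E♭3 string is 12 semitones below the open E♭4, so the same pitch on the E♭3 string lies at fret 10 + 12 = 22.

22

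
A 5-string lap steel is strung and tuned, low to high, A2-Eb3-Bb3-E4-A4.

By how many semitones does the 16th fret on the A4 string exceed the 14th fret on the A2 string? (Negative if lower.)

26 semitones

A4 at fret 16 → Db6 (MIDI 85); A2 at fret 14 → B3 (MIDI 59).
85 − 59 = 26, so the two pitches are 26 semitones apart.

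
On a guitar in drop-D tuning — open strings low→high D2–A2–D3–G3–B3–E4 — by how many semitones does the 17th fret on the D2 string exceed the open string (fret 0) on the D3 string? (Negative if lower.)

5 semitones

D2 at fret 17 → G3 (MIDI 55); D3 at fret 0 → D3 (MIDI 50).
55 − 50 = 5, so the two pitches are 5 semitones apart.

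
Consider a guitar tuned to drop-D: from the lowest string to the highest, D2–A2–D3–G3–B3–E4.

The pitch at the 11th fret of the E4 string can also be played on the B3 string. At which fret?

16

Fret 11 on E4 is MIDI 64 + 11 = 75 (D#5). On the B3 string (open MIDI 59), that pitch is 75 − 59 = fret 16.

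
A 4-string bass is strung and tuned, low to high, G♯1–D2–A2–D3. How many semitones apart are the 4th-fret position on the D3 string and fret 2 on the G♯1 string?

20 semitones

D3 at fret 4 → F♯3 (MIDI 54); G♯1 at fret 2 → A♯1 (MIDI 34).
54 − 34 = 20, so the two pitches are 20 semitones apart, with F♯3 the higher.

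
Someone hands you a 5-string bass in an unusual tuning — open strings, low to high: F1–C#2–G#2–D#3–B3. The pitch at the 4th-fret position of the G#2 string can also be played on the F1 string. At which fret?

G#2 at fret 4 is G#2 + 4 semitones = C3.
The open F1 string is 15 semitones below the open G#2, so the same pitch on the F1 string lies at fret 4 + 15 = 19.

19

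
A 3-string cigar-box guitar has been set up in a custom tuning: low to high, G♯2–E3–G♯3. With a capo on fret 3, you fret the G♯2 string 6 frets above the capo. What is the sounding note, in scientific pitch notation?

F3

The capo raises the open G♯2 by 3 semitones to B2; fretting 6 more gives G♯2 + 3 + 6 = G♯2 + 9 semitones = F3.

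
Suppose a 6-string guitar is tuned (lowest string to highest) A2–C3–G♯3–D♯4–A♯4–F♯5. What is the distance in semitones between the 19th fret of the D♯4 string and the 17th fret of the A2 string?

D♯4 at fret 19 → A♯5 (MIDI 82); A2 at fret 17 → D4 (MIDI 62).
82 − 62 = 20, so the two pitches are 20 semitones apart, with A♯5 the higher.

20 semitones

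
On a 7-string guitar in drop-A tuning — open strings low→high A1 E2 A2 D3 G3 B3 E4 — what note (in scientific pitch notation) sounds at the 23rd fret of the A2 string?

G#4

A2 is MIDI 45. Adding 23 gives 68, which is G#4.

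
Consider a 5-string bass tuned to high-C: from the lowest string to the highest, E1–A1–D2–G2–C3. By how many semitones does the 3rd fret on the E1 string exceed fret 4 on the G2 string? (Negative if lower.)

E1 at fret 3 → G1 (MIDI 31); G2 at fret 4 → B2 (MIDI 47).
31 − 47 = -16, so the two pitches are 16 semitones apart.

-16 semitones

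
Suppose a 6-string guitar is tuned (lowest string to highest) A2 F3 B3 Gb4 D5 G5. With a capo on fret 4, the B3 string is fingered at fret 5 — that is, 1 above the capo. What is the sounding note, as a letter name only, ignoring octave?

E

The capo raises the open B3 by 4 semitones to Eb4; fretting 1 more gives B3 + 4 + 1 = B3 + 5 semitones, landing on E.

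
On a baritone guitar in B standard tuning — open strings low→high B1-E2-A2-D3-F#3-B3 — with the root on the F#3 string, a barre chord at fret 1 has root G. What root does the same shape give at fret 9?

D#

Moving from fret 1 to fret 9 shifts the root by 8 semitones.
G up 8 semitones is D#.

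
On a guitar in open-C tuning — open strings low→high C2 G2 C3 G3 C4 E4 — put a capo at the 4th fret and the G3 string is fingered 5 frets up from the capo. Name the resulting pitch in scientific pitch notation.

The capo raises the open G3 by 4 semitones to B3; fretting 5 more gives G3 + 4 + 5 = G3 + 9 semitones = E4.

E4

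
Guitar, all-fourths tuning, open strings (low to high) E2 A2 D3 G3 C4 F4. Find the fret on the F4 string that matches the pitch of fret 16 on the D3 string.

1

Fret 16 on D3 is MIDI 50 + 16 = 66 (F#4). On the F4 string (open MIDI 65), that pitch is 66 − 65 = fret 1.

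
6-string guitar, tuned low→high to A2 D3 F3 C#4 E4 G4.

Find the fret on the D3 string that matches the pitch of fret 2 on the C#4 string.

13

C#4 at fret 2 is C#4 + 2 semitones = D#4.
The open D3 string is 11 semitones below the open C#4, so the same pitch on the D3 string lies at fret 2 + 11 = 13.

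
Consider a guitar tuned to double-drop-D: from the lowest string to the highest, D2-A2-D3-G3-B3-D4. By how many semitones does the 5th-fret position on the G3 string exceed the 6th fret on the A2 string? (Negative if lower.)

G3 at fret 5 → C4 (MIDI 60); A2 at fret 6 → D#3 (MIDI 51).
60 − 51 = 9, so the two pitches are 9 semitones apart.

9 semitones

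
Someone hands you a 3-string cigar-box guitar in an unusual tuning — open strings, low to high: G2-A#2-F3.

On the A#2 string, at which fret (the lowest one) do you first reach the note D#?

From A#2, count semitones up the chromatic scale until reaching D#: A#–B–C–C#–D–D# — 5 steps.

5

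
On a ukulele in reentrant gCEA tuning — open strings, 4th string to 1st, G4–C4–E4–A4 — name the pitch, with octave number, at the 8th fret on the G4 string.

D♯5

G4 is MIDI 67. Adding 8 gives 75, which is D♯5.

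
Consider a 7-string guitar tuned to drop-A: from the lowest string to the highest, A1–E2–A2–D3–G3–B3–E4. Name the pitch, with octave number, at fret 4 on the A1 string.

The open A1 string plus 4 semitones: A–A#–B–C–C#.
The walk passes from B into C once, so the octave number goes from 1 to 2.
(Equivalently spelled Db2.)

C#2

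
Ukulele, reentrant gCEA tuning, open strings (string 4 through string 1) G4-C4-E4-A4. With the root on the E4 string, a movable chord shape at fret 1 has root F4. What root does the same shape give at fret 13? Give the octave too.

Moving from fret 1 to fret 13 shifts the root by 12 semitones.
F4 up 12 semitones is F5.

F5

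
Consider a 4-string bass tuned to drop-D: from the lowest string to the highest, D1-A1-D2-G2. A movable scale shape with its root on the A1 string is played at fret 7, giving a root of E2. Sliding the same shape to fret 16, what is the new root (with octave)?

Moving from fret 7 to fret 16 shifts the root by 9 semitones.
E2 up 9 semitones is C#3.

C#3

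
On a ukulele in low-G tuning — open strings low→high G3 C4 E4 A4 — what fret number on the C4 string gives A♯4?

A♯4 is 10 semitones above the open C4 (C–C#–D–D#–…–G#–A–A#), so it sits at fret 10.

10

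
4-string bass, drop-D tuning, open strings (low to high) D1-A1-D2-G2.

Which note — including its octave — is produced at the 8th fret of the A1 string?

The open A1 string plus 8 semitones: A–A#–B–C–C#–D–D#–E–F.
The walk passes from B into C once, so the octave number goes from 1 to 2.

F2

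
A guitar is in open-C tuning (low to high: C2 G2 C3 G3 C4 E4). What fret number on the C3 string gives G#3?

G#3 is 8 semitones above the open C3 (C–C#–D–D#–E–F–F#–G–G#), so it sits at fret 8.

8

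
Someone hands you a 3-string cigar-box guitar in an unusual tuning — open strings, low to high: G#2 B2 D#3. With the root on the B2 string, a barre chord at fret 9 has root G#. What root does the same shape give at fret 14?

C#

Moving from fret 9 to fret 14 shifts the root by 5 semitones.
G# up 5 semitones is C#.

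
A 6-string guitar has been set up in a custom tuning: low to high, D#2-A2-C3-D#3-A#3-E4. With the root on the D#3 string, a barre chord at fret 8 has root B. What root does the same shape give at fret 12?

Moving from fret 8 to fret 12 shifts the root by 4 semitones.
B up 4 semitones is D#.

D#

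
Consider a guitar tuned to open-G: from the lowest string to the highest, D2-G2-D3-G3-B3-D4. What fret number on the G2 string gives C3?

5

C3 is 5 semitones above the open G2 (G–G#–A–A#–B–C), so it sits at fret 5.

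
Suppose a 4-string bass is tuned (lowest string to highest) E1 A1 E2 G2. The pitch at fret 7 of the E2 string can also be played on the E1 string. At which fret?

E2 at fret 7 is E2 + 7 semitones = B2.
The open E1 string is 12 semitones below the open E2, so the same pitch on the E1 string lies at fret 7 + 12 = 19.

19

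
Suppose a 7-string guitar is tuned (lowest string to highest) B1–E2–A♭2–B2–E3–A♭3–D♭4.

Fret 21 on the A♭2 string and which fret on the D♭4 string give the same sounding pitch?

4

A♭2 at fret 21 is A♭2 + 21 semitones = F4.
The open D♭4 string is 17 semitones above the open A♭2, so the same pitch on the D♭4 string lies at fret 21 − 17 = 4.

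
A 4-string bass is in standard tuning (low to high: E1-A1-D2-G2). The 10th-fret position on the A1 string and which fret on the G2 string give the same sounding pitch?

A1 at fret 10 is A1 + 10 semitones = G2.
The open G2 string is 10 semitones above the open A1, so the same pitch on the G2 string lies at fret 10 − 10 = 0.

0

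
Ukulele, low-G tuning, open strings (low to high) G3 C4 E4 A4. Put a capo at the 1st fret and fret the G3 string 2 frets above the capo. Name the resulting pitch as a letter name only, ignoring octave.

The capo raises the open G3 by 1 semitone to G#3; fretting 2 more gives G3 + 1 + 2 = G3 + 3 semitones, landing on A#.
(Also written Bb.)

A#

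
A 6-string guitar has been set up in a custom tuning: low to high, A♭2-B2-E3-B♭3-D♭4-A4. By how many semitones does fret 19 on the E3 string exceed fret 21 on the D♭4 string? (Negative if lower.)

E3 at fret 19 → B4 (MIDI 71); D♭4 at fret 21 → B♭5 (MIDI 82).
71 − 82 = -11, so the two pitches are 11 semitones apart.

-11 semitones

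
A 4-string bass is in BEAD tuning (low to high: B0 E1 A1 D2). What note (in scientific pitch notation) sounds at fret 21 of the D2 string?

B3

D2 is MIDI 38. Adding 21 gives 59, which is B3.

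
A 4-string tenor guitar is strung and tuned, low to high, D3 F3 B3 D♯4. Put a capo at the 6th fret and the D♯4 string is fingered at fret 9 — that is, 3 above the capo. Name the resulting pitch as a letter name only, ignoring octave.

The capo raises the open D♯4 by 6 semitones to A4; fretting 3 more gives D♯4 + 6 + 3 = D♯4 + 9 semitones, landing on C.

C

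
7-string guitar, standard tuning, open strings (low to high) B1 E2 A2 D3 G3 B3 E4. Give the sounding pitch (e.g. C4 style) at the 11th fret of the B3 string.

A♯4

B3 is MIDI 59. Adding 11 gives 70, which is A♯4.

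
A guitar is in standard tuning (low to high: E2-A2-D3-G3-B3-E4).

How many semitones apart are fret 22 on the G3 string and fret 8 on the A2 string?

G3 at fret 22 → F5 (MIDI 77); A2 at fret 8 → F3 (MIDI 53).
77 − 53 = 24, so the two pitches are 24 semitones apart, with F5 the higher.

24 semitones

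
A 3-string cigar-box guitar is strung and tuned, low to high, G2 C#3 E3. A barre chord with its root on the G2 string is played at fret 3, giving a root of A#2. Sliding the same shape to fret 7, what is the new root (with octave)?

D3

Moving from fret 3 to fret 7 shifts the root by 4 semitones.
A#2 up 4 semitones is D3.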